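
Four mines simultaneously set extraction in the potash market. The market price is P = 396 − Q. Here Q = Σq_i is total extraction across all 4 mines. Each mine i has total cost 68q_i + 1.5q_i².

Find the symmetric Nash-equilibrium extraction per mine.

41

A representative mine's profit is π_i = q_i(396 − Q) − 68q_i − 1.5q_i², with Q = q_i + Σ_{j≠i} q_j.
First-order condition: 328 − 5q_i − Σ_{j≠i} q_j = 0.
With identical mines, set every q_j = q: then 328 − 5q − 3q = 0, i.e. q = 328/8 = 41.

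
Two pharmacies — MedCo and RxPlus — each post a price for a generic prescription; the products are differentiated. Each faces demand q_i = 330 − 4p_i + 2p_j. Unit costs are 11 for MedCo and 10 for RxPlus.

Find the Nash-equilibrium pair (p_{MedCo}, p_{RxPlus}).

62.2, 61.8

MedCo's profit: π = (p_{MedCo} − 11)(330 − 4p_{MedCo} + 2p_{RxPlus}).
∂π/∂p_{MedCo} = 374 − 8p_{MedCo} + 2p_{RxPlus} = 0 ⇒ p_{MedCo} = 46.75 + 0.25p_{RxPlus}.
Similarly p_{RxPlus} = 46.25 + 0.25p_{MedCo}.
Plugging p_{RxPlus} into MedCo's best response: p_{MedCo} = 46.75 + 0.25(46.25 + 0.25p_{MedCo}) ⇒ 0.9375p_{MedCo} = 58.3125, so p_{MedCo} = 62.2.
Then p_{RxPlus} = 46.25 + 0.25·62.2 = 61.8.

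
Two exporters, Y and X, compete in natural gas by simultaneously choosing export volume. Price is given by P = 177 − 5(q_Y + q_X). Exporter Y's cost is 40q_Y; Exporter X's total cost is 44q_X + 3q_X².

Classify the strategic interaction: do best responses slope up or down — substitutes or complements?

strategic substitutes

Exporter Y's profit: π = q_Y(177 − 5(q_Y + q_X)) − 40q_Y.
∂π/∂q_Y = 137 − 10q_Y − 5q_X = 0, so q_Y = 13.7 − 0.5q_X.
The best-response slope dq_Y/dq_X = −0.5 < 0: the reaction function is downward-sloping, so the choices are strategic substitutes.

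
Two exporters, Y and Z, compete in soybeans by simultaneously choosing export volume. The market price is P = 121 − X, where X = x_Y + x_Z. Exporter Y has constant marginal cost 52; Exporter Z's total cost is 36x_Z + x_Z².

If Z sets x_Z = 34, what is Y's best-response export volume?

17.5

Exporter Y's profit: π = x_Y(121 − (x_Y + x_Z)) − 52x_Y.
∂π/∂x_Y = 69 − 2x_Y − x_Z = 0, so x_Y = 34.5 − 0.5x_Z.
At x_Z = 34: x_Y = 34.5 − 0.5·34 = 17.5.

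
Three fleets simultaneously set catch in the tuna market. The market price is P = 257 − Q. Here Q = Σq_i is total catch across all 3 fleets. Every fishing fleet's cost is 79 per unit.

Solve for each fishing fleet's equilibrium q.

44.5

A representative fishing fleet's profit is π_i = q_i(257 − Q) − 79q_i, with Q = q_i + Σ_{j≠i} q_j.
First-order condition: 178 − 2q_i − Σ_{j≠i} q_j = 0.
In a symmetric equilibrium every fishing fleet chooses the same q, so Σ_{j≠i} q_j = 2q. The condition becomes 178 − 4q = 0, giving q = 178/4 = 44.5.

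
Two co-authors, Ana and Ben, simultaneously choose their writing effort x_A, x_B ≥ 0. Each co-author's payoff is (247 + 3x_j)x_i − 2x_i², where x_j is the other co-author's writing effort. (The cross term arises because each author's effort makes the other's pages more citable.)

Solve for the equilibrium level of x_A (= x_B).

247

Ana's payoff is (247 + 3x_B)x_A − 2x_A².
∂π/∂x_A = 247 + 3x_B − 4x_A = 0, so x_A = 61.75 + 0.75x_B.
By symmetry x_B = x_A; substituting into the reaction function, 0.25x_A = 61.75 and x_A = 247.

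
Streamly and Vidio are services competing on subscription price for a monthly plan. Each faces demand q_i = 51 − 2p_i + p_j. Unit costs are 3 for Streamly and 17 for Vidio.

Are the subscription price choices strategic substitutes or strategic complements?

strategic complements

Streamly's profit: π = (p_{Streamly} − 3)(51 − 2p_{Streamly} + p_{Vidio}).
∂π/∂p_{Streamly} = 57 − 4p_{Streamly} + p_{Vidio} = 0 ⇒ p_{Streamly} = 14.25 + 0.25p_{Vidio}.
The best-response slope dp_{Streamly}/dp_{Vidio} = 0.25 > 0: the reaction function is upward-sloping, so the choices are strategic complements.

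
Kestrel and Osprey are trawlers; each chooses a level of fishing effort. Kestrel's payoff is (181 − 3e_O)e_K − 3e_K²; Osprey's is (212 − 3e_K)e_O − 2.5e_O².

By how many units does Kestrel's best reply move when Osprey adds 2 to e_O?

Expanding Kestrel's payoff: 181e_K − 3e_Oe_K − 3e_K².
∂π/∂e_K = 181 − 3e_O − 6e_K = 0, so e_K = 181/6 − 0.5e_O.
The reaction-function slope is −0.5, so a 2-unit rise in e_O moves e_K by −0.5 × 2 = −1. Kestrel's best response falls — the actions are strategic substitutes.

-1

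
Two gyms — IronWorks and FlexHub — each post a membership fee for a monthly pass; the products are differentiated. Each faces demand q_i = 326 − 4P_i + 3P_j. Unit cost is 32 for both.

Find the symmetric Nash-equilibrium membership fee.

IronWorks's profit: π = (P_{IronWorks} − 32)(326 − 4P_{IronWorks} + 3P_{FlexHub}).
∂π/∂P_{IronWorks} = 454 − 8P_{IronWorks} + 3P_{FlexHub} = 0 ⇒ P_{IronWorks} = 56.75 + 0.375P_{FlexHub}.
The game is symmetric, so in equilibrium P_{FlexHub} = P_{IronWorks}: the reaction function gives 0.625P_{IronWorks} = 56.75, hence P_{IronWorks} = 90.8.

90.8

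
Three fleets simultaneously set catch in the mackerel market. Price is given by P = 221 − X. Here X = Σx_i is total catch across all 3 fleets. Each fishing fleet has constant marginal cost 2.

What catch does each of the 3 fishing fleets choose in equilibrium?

54.75

A representative fishing fleet's profit is π_i = x_i(221 − X) − 2x_i, with X = x_i + Σ_{j≠i} x_j.
First-order condition: 219 − 2x_i − Σ_{j≠i} x_j = 0.
With identical fishing fleets, set every x_j = x: then 219 − 2x − 2x = 0, i.e. x = 219/4 = 54.75.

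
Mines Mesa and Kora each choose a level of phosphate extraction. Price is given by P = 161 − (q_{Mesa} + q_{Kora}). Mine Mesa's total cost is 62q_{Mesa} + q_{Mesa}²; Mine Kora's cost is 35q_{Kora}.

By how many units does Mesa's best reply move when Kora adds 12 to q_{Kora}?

Mine Mesa's profit: π = q_{Mesa}(161 − (q_{Mesa} + q_{Kora})) − 62q_{Mesa} − q_{Mesa}².
∂π/∂q_{Mesa} = 99 − 4q_{Mesa} − q_{Kora} = 0, so q_{Mesa} = 24.75 − 0.25q_{Kora}.
The reaction-function slope is −0.25, so a 12-unit rise in q_{Kora} moves q_{Mesa} by −0.25 × 12 = −3. Mesa's best response falls — the actions are strategic substitutes.

-3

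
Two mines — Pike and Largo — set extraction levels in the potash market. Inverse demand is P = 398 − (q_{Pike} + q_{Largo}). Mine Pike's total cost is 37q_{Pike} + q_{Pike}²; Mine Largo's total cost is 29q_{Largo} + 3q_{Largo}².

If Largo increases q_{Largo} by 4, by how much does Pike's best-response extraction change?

-1

Mine Pike's profit: π = q_{Pike}(398 − (q_{Pike} + q_{Largo})) − 37q_{Pike} − q_{Pike}².
∂π/∂q_{Pike} = 361 − 4q_{Pike} − q_{Largo} = 0, so q_{Pike} = 90.25 − 0.25q_{Largo}.
The reaction-function slope is −0.25, so a 4-unit rise in q_{Largo} moves q_{Pike} by −0.25 × 4 = −1. Pike's best response falls — the actions are strategic substitutes.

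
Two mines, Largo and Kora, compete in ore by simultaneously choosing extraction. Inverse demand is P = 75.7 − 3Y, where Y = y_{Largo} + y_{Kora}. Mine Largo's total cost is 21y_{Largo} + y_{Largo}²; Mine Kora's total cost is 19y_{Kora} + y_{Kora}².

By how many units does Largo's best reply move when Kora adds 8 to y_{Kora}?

Mine Largo's profit: π = y_{Largo}(75.7 − 3(y_{Largo} + y_{Kora})) − 21y_{Largo} − y_{Largo}².
∂π/∂y_{Largo} = 54.7 − 8y_{Largo} − 3y_{Kora} = 0, so y_{Largo} = 6.8375 − 0.375y_{Kora}.
The reaction-function slope is −0.375, so an 8-unit rise in y_{Kora} moves y_{Largo} by −0.375 × 8 = −3. Largo's best response falls — the actions are strategic substitutes.

-3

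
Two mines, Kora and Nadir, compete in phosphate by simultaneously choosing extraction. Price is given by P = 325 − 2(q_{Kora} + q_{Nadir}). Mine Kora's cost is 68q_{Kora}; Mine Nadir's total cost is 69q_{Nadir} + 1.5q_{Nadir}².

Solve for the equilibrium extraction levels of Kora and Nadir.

53.625, 21.25

Mine Kora's profit: π = q_{Kora}(325 − 2(q_{Kora} + q_{Nadir})) − 68q_{Kora}.
∂π/∂q_{Kora} = 257 − 4q_{Kora} − 2q_{Nadir} = 0, so q_{Kora} = 64.25 − 0.5q_{Nadir}.
For Nadir: ∂π/∂q_{Nadir} = 256 − 7q_{Nadir} − 2q_{Kora} = 0 ⇒ q_{Nadir} = 256/7 − (2/7)q_{Kora}.
Solving the two reaction functions simultaneously: (1 − (−0.5)(−2/7))q_{Kora} = 64.25 − 0.5·(256/7), so (6/7)q_{Kora} = 1287/28 and q_{Kora} = 53.625.
Then q_{Nadir} = 256/7 − (2/7)·53.625 = 21.25.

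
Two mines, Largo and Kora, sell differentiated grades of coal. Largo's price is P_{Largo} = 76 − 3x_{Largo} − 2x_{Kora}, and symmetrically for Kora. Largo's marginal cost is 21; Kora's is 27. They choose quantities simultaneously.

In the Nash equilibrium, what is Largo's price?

42.75

Mine Largo's profit: π = x_{Largo}(76 − 3x_{Largo} − 2x_{Kora}) − 21x_{Largo}.
∂π/∂x_{Largo} = 55 − 6x_{Largo} − 2x_{Kora} = 0 ⇒ x_{Largo} = 55/6 − (1/3)x_{Kora}.
Similarly x_{Kora} = 49/6 − (1/3)x_{Largo}.
Plugging x_{Kora} into Largo's best response: x_{Largo} = 55/6 − (1/3)(49/6 − (1/3)x_{Largo}) ⇒ (8/9)x_{Largo} = 58/9, so x_{Largo} = 7.25.
Then x_{Kora} = 49/6 − (1/3)·7.25 = 5.75.
P_{Largo} = 76 − 3·7.25 − 2·5.75 = 42.75.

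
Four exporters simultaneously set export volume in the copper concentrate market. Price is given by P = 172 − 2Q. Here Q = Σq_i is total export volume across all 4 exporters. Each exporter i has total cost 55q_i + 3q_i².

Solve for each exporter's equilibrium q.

A representative exporter's profit is π_i = q_i(172 − 2Q) − 55q_i − 3q_i², with Q = q_i + Σ_{j≠i} q_j.
First-order condition: 117 − 10q_i − 2Σ_{j≠i} q_j = 0.
With identical exporters, set every q_j = q: then 117 − 10q − 6q = 0, i.e. q = 117/16 = 7.3125.

7.3125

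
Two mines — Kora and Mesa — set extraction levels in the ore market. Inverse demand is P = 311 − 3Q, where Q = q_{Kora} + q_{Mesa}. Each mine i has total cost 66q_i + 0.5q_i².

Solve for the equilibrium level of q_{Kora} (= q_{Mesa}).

Mine Kora's profit: π = q_{Kora}(311 − 3(q_{Kora} + q_{Mesa})) − 66q_{Kora} − 0.5q_{Kora}².
∂π/∂q_{Kora} = 245 − 7q_{Kora} − 3q_{Mesa} = 0, so q_{Kora} = 35 − (3/7)q_{Mesa}.
The game is symmetric, so in equilibrium q_{Mesa} = q_{Kora}: the reaction function gives (10/7)q_{Kora} = 35, hence q_{Kora} = 24.5.

24.5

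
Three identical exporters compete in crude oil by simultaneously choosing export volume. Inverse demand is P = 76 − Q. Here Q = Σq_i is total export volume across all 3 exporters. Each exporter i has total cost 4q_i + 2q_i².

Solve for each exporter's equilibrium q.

9

A representative exporter's profit is π_i = q_i(76 − Q) − 4q_i − 2q_i², with Q = q_i + Σ_{j≠i} q_j.
First-order condition: 72 − 6q_i − Σ_{j≠i} q_j = 0.
In a symmetric equilibrium every exporter chooses the same q, so Σ_{j≠i} q_j = 2q. The condition becomes 72 − 8q = 0, giving q = 72/8 = 9.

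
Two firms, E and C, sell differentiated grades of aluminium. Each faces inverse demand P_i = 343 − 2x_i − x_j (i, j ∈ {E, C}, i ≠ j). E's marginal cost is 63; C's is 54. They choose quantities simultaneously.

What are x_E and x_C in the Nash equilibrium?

Firm E's profit: π = x_E(343 − 2x_E − x_C) − 63x_E.
∂π/∂x_E = 280 − 4x_E − x_C = 0 ⇒ x_E = 70 − 0.25x_C.
Similarly x_C = 72.25 − 0.25x_E.
Plugging x_C into E's best response: x_E = 70 − 0.25(72.25 − 0.25x_E) ⇒ 0.9375x_E = 51.9375, so x_E = 55.4.
Then x_C = 72.25 − 0.25·55.4 = 58.4.

55.4, 58.4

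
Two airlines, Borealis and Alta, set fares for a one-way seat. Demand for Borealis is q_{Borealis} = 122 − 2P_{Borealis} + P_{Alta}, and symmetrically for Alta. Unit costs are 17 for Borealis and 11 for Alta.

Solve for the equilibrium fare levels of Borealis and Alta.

51.2, 48.8

Borealis's profit: π = (P_{Borealis} − 17)(122 − 2P_{Borealis} + P_{Alta}).
∂π/∂P_{Borealis} = 156 − 4P_{Borealis} + P_{Alta} = 0 ⇒ P_{Borealis} = 39 + 0.25P_{Alta}.
Similarly P_{Alta} = 36 + 0.25P_{Borealis}.
Substituting the second reaction function into the first: P_{Borealis} = 39 + 0.25(36 + 0.25P_{Borealis}), which gives 0.9375P_{Borealis} = 48 ⇒ P_{Borealis} = 51.2.
Then P_{Alta} = 36 + 0.25·51.2 = 48.8.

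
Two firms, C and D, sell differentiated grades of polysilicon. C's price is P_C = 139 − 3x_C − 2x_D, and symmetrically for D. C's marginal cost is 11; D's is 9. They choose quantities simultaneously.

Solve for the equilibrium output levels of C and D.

Firm C's profit: π = x_C(139 − 3x_C − 2x_D) − 11x_C.
∂π/∂x_C = 128 − 6x_C − 2x_D = 0 ⇒ x_C = 64/3 − (1/3)x_D.
Similarly x_D = 65/3 − (1/3)x_C.
Substituting the second reaction function into the first: x_C = 64/3 − (1/3)(65/3 − (1/3)x_C), which gives (8/9)x_C = 127/9 ⇒ x_C = 15.875.
Then x_D = 65/3 − (1/3)·15.875 = 16.375.

15.875, 16.375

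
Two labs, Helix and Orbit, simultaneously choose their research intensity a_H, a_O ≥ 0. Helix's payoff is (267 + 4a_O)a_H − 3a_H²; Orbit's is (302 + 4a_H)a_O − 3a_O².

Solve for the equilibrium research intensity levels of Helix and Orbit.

140.5, 144

Expanding Helix's payoff: 267a_H + 4a_Oa_H − 3a_H².
∂π/∂a_H = 267 + 4a_O − 6a_H = 0, so a_H = 44.5 + (2/3)a_O.
Likewise for Orbit: a_O = 151/3 + (2/3)a_H.
Substituting the second reaction function into the first: a_H = 44.5 + (2/3)(151/3 + (2/3)a_H), which gives (5/9)a_H = 1405/18 ⇒ a_H = 140.5.
Then a_O = 151/3 + (2/3)·140.5 = 144.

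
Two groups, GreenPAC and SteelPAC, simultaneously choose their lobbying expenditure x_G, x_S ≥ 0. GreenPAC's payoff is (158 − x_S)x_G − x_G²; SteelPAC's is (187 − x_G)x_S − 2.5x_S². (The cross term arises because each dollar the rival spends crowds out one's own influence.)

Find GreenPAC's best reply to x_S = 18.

70

Expanding GreenPAC's payoff: 158x_G − x_Sx_G − x_G².
∂π/∂x_G = 158 − x_S − 2x_G = 0, so x_G = 79 − 0.5x_S.
At x_S = 18: x_G = 79 − 0.5·18 = 70.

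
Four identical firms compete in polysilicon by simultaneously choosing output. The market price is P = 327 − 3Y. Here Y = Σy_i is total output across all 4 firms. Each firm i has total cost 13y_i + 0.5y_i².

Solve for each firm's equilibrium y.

19.625

A representative firm's profit is π_i = y_i(327 − 3Y) − 13y_i − 0.5y_i², with Y = y_i + Σ_{j≠i} y_j.
First-order condition: 314 − 7y_i − 3Σ_{j≠i} y_j = 0.
With identical firms, set every y_j = y: then 314 − 7y − 9y = 0, i.e. y = 314/16 = 19.625.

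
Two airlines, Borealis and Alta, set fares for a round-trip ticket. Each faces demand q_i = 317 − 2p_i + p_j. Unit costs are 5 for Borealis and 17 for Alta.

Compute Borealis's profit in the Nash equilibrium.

Borealis's profit: π = (p_{Borealis} − 5)(317 − 2p_{Borealis} + p_{Alta}).
∂π/∂p_{Borealis} = 327 − 4p_{Borealis} + p_{Alta} = 0 ⇒ p_{Borealis} = 81.75 + 0.25p_{Alta}.
Similarly p_{Alta} = 87.75 + 0.25p_{Borealis}.
Plugging p_{Alta} into Borealis's best response: p_{Borealis} = 81.75 + 0.25(87.75 + 0.25p_{Borealis}) ⇒ 0.9375p_{Borealis} = 103.6875, so p_{Borealis} = 110.6.
Then p_{Alta} = 87.75 + 0.25·110.6 = 115.4.
q_{Borealis} = 317 − 2·110.6 + 115.4 = 211.2.
Profit = (110.6 − 5)·211.2 = 22302.72.

22302.72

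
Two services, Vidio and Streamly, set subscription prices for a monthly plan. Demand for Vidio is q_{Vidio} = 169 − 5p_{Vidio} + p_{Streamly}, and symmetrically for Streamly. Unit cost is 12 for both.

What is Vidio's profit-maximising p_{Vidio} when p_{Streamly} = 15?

24.4

Vidio's profit: π = (p_{Vidio} − 12)(169 − 5p_{Vidio} + p_{Streamly}).
∂π/∂p_{Vidio} = 229 − 10p_{Vidio} + p_{Streamly} = 0 ⇒ p_{Vidio} = 22.9 + 0.1p_{Streamly}.
At p_{Streamly} = 15: p_{Vidio} = 22.9 + 0.1·15 = 24.4.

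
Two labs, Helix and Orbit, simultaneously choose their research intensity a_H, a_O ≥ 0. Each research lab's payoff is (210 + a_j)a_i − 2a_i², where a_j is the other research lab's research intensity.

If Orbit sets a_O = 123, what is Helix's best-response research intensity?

Helix's payoff is (210 + a_O)a_H − 2a_H².
∂π/∂a_H = 210 + a_O − 4a_H = 0, so a_H = 52.5 + 0.25a_O.
At a_O = 123: a_H = 52.5 + 0.25·123 = 83.25.

83.25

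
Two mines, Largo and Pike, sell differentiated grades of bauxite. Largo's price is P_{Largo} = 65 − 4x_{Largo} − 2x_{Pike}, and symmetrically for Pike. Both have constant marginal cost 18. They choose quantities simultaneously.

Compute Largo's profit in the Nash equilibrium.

Mine Largo's profit: π = x_{Largo}(65 − 4x_{Largo} − 2x_{Pike}) − 18x_{Largo}.
∂π/∂x_{Largo} = 47 − 8x_{Largo} − 2x_{Pike} = 0 ⇒ x_{Largo} = 5.875 − 0.25x_{Pike}.
By symmetry x_{Pike} = x_{Largo}; substituting into the reaction function, 1.25x_{Largo} = 5.875 and x_{Largo} = 4.7.
P_{Largo} = 65 − 4·4.7 − 2·4.7 = 36.8.
Profit = (36.8 − 18)·4.7 = 88.36.

88.36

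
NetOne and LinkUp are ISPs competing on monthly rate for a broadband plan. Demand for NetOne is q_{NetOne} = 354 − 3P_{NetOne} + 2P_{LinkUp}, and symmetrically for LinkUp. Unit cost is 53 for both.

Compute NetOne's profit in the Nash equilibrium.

16987.6875

NetOne's profit: π = (P_{NetOne} − 53)(354 − 3P_{NetOne} + 2P_{LinkUp}).
∂π/∂P_{NetOne} = 513 − 6P_{NetOne} + 2P_{LinkUp} = 0 ⇒ P_{NetOne} = 85.5 + (1/3)P_{LinkUp}.
By symmetry P_{LinkUp} = P_{NetOne}; substituting into the reaction function, (2/3)P_{NetOne} = 85.5 and P_{NetOne} = 128.25.
q_{NetOne} = 354 − 3·128.25 + 2·128.25 = 225.75.
Profit = (128.25 − 53)·225.75 = 16987.6875.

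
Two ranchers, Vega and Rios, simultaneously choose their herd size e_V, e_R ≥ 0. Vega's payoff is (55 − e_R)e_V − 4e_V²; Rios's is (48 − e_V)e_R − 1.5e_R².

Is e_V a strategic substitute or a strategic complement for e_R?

Expanding Vega's payoff: 55e_V − e_Re_V − 4e_V².
∂π/∂e_V = 55 − e_R − 8e_V = 0, so e_V = 6.875 − 0.125e_R.
The best-response slope de_V/de_R = −0.125 < 0: the reaction function is downward-sloping, so the choices are strategic substitutes.

strategic substitutes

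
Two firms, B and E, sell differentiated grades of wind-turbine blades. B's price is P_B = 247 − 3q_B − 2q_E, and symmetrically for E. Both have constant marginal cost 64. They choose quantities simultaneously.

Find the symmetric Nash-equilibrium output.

Firm B's profit: π = q_B(247 − 3q_B − 2q_E) − 64q_B.
∂π/∂q_B = 183 − 6q_B − 2q_E = 0 ⇒ q_B = 30.5 − (1/3)q_E.
The game is symmetric, so in equilibrium q_E = q_B: the reaction function gives (4/3)q_B = 30.5, hence q_B = 22.875.

22.875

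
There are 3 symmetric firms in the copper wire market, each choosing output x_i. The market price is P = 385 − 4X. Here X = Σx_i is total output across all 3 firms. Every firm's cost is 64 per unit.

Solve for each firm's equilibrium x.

20.0625

A representative firm's profit is π_i = x_i(385 − 4X) − 64x_i, with X = x_i + Σ_{j≠i} x_j.
First-order condition: 321 − 8x_i − 4Σ_{j≠i} x_j = 0.
In a symmetric equilibrium every firm chooses the same x, so Σ_{j≠i} x_j = 2x. The condition becomes 321 − 16x = 0, giving x = 321/16 = 20.0625.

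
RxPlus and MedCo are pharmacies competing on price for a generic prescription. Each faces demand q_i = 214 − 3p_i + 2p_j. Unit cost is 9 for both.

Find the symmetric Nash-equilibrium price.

RxPlus's profit: π = (p_{RxPlus} − 9)(214 − 3p_{RxPlus} + 2p_{MedCo}).
∂π/∂p_{RxPlus} = 241 − 6p_{RxPlus} + 2p_{MedCo} = 0 ⇒ p_{RxPlus} = 241/6 + (1/3)p_{MedCo}.
By symmetry p_{MedCo} = p_{RxPlus}; substituting into the reaction function, (2/3)p_{RxPlus} = 241/6 and p_{RxPlus} = 60.25.

60.25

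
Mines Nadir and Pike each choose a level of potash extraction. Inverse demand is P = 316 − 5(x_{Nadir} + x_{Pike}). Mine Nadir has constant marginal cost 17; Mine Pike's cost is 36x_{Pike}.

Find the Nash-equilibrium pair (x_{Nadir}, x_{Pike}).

Mine Nadir's profit: π = x_{Nadir}(316 − 5(x_{Nadir} + x_{Pike})) − 17x_{Nadir}.
∂π/∂x_{Nadir} = 299 − 10x_{Nadir} − 5x_{Pike} = 0, so x_{Nadir} = 29.9 − 0.5x_{Pike}.
By the same steps for Pike: x_{Pike} = 28 − 0.5x_{Nadir}.
Substituting the second reaction function into the first: x_{Nadir} = 29.9 − 0.5(28 − 0.5x_{Nadir}), which gives 0.75x_{Nadir} = 15.9 ⇒ x_{Nadir} = 21.2.
Then x_{Pike} = 28 − 0.5·21.2 = 17.4.

21.2, 17.4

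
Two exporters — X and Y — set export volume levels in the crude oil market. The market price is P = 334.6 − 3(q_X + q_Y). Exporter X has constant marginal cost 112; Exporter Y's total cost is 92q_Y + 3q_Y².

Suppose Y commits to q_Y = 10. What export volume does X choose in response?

32.1

Exporter X's profit: π = q_X(334.6 − 3(q_X + q_Y)) − 112q_X.
∂π/∂q_X = 222.6 − 6q_X − 3q_Y = 0, so q_X = 37.1 − 0.5q_Y.
At q_Y = 10: q_X = 37.1 − 0.5·10 = 32.1.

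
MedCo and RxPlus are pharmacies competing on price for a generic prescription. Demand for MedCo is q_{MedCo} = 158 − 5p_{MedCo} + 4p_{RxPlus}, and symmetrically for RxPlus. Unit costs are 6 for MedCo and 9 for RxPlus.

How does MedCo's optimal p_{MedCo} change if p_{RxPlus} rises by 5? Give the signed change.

2

MedCo's profit: π = (p_{MedCo} − 6)(158 − 5p_{MedCo} + 4p_{RxPlus}).
∂π/∂p_{MedCo} = 188 − 10p_{MedCo} + 4p_{RxPlus} = 0 ⇒ p_{MedCo} = 18.8 + 0.4p_{RxPlus}.
The reaction-function slope is 0.4, so a 5-unit rise in p_{RxPlus} moves p_{MedCo} by 0.4 × 5 = 2. MedCo's best response rises — the actions are strategic complements.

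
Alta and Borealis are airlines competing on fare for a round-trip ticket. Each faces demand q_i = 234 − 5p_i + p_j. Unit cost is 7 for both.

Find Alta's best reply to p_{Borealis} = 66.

Alta's profit: π = (p_{Alta} − 7)(234 − 5p_{Alta} + p_{Borealis}).
∂π/∂p_{Alta} = 269 − 10p_{Alta} + p_{Borealis} = 0 ⇒ p_{Alta} = 26.9 + 0.1p_{Borealis}.
At p_{Borealis} = 66: p_{Alta} = 26.9 + 0.1·66 = 33.5.

33.5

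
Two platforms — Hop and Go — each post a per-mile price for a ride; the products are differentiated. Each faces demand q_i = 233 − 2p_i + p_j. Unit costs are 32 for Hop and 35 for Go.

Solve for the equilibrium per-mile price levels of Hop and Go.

99.4, 100.6

Hop's profit: π = (p_{Hop} − 32)(233 − 2p_{Hop} + p_{Go}).
∂π/∂p_{Hop} = 297 − 4p_{Hop} + p_{Go} = 0 ⇒ p_{Hop} = 74.25 + 0.25p_{Go}.
Similarly p_{Go} = 75.75 + 0.25p_{Hop}.
Substituting the second reaction function into the first: p_{Hop} = 74.25 + 0.25(75.75 + 0.25p_{Hop}), which gives 0.9375p_{Hop} = 93.1875 ⇒ p_{Hop} = 99.4.
Then p_{Go} = 75.75 + 0.25·99.4 = 100.6.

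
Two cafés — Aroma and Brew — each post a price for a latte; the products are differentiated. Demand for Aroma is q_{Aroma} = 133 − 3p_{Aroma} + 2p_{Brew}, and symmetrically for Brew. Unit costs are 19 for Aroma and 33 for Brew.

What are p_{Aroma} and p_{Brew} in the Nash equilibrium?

Aroma's profit: π = (p_{Aroma} − 19)(133 − 3p_{Aroma} + 2p_{Brew}).
∂π/∂p_{Aroma} = 190 − 6p_{Aroma} + 2p_{Brew} = 0 ⇒ p_{Aroma} = 95/3 + (1/3)p_{Brew}.
Similarly p_{Brew} = 116/3 + (1/3)p_{Aroma}.
Substituting the second reaction function into the first: p_{Aroma} = 95/3 + (1/3)(116/3 + (1/3)p_{Aroma}), which gives (8/9)p_{Aroma} = 401/9 ⇒ p_{Aroma} = 50.125.
Then p_{Brew} = 116/3 + (1/3)·50.125 = 55.375.

50.125, 55.375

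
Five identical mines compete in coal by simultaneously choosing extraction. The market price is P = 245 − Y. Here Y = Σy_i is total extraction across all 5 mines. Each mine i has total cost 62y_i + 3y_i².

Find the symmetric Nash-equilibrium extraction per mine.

A representative mine's profit is π_i = y_i(245 − Y) − 62y_i − 3y_i², with Y = y_i + Σ_{j≠i} y_j.
First-order condition: 183 − 8y_i − Σ_{j≠i} y_j = 0.
With identical mines, set every y_j = y: then 183 − 8y − 4y = 0, i.e. y = 183/12 = 15.25.

15.25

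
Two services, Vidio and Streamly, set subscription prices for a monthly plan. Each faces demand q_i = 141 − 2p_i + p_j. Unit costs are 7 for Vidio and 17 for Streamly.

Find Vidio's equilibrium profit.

4232

Vidio's profit: π = (p_{Vidio} − 7)(141 − 2p_{Vidio} + p_{Streamly}).
∂π/∂p_{Vidio} = 155 − 4p_{Vidio} + p_{Streamly} = 0 ⇒ p_{Vidio} = 38.75 + 0.25p_{Streamly}.
Similarly p_{Streamly} = 43.75 + 0.25p_{Vidio}.
Substituting the second reaction function into the first: p_{Vidio} = 38.75 + 0.25(43.75 + 0.25p_{Vidio}), which gives 0.9375p_{Vidio} = 49.6875 ⇒ p_{Vidio} = 53.
Then p_{Streamly} = 43.75 + 0.25·53 = 57.
q_{Vidio} = 141 − 2·53 + 57 = 92.
Profit = (53 − 7)·92 = 4232.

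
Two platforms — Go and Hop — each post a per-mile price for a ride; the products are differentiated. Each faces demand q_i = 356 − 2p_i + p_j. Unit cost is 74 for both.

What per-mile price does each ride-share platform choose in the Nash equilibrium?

168

Go's profit: π = (p_{Go} − 74)(356 − 2p_{Go} + p_{Hop}).
∂π/∂p_{Go} = 504 − 4p_{Go} + p_{Hop} = 0 ⇒ p_{Go} = 126 + 0.25p_{Hop}.
Setting p_{Go} = p_{Hop} in the reaction function: p_{Go} = 126 + 0.25p_{Go}, so p_{Go} = 126 / 0.75 = 168.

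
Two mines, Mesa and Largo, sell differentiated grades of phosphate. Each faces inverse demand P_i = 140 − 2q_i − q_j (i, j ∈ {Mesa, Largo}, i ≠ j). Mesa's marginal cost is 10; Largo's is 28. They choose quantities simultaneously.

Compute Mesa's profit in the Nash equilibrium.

1479.68

Mine Mesa's profit: π = q_{Mesa}(140 − 2q_{Mesa} − q_{Largo}) − 10q_{Mesa}.
∂π/∂q_{Mesa} = 130 − 4q_{Mesa} − q_{Largo} = 0 ⇒ q_{Mesa} = 32.5 − 0.25q_{Largo}.
Similarly q_{Largo} = 28 − 0.25q_{Mesa}.
Plugging q_{Largo} into Mesa's best response: q_{Mesa} = 32.5 − 0.25(28 − 0.25q_{Mesa}) ⇒ 0.9375q_{Mesa} = 25.5, so q_{Mesa} = 27.2.
Then q_{Largo} = 28 − 0.25·27.2 = 21.2.
P_{Mesa} = 140 − 2·27.2 − 21.2 = 64.4.
Profit = (64.4 − 10)·27.2 = 1479.68.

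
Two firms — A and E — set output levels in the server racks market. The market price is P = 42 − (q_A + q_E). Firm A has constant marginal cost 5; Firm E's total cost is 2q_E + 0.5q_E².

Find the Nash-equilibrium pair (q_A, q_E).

Firm A's profit: π = q_A(42 − (q_A + q_E)) − 5q_A.
∂π/∂q_A = 37 − 2q_A − q_E = 0, so q_A = 18.5 − 0.5q_E.
For E: ∂π/∂q_E = 40 − 3q_E − q_A = 0 ⇒ q_E = 40/3 − (1/3)q_A.
Substituting the second reaction function into the first: q_A = 18.5 − 0.5(40/3 − (1/3)q_A), which gives (5/6)q_A = 71/6 ⇒ q_A = 14.2.
Then q_E = 40/3 − (1/3)·14.2 = 8.6.

14.2, 8.6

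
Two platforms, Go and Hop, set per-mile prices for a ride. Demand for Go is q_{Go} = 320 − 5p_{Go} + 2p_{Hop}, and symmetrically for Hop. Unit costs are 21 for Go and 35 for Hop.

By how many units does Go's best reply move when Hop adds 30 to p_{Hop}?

Go's profit: π = (p_{Go} − 21)(320 − 5p_{Go} + 2p_{Hop}).
∂π/∂p_{Go} = 425 − 10p_{Go} + 2p_{Hop} = 0 ⇒ p_{Go} = 42.5 + 0.2p_{Hop}.
The reaction-function slope is 0.2, so a 30-unit rise in p_{Hop} moves p_{Go} by 0.2 × 30 = 6. Go's best response rises — the actions are strategic complements.

6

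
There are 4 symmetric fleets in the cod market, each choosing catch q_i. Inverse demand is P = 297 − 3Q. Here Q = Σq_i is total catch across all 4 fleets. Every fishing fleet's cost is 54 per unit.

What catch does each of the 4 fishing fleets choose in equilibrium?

16.2

A representative fishing fleet's profit is π_i = q_i(297 − 3Q) − 54q_i, with Q = q_i + Σ_{j≠i} q_j.
First-order condition: 243 − 6q_i − 3Σ_{j≠i} q_j = 0.
With identical fishing fleets, set every q_j = q: then 243 − 6q − 9q = 0, i.e. q = 243/15 = 16.2.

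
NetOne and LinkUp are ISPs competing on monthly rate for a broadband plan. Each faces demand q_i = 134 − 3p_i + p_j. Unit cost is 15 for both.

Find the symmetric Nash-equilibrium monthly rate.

35.8

NetOne's profit: π = (p_{NetOne} − 15)(134 − 3p_{NetOne} + p_{LinkUp}).
∂π/∂p_{NetOne} = 179 − 6p_{NetOne} + p_{LinkUp} = 0 ⇒ p_{NetOne} = 179/6 + (1/6)p_{LinkUp}.
Setting p_{NetOne} = p_{LinkUp} in the reaction function: p_{NetOne} = 179/6 + (1/6)p_{NetOne}, so p_{NetOne} = (179/6) / (5/6) = 35.8.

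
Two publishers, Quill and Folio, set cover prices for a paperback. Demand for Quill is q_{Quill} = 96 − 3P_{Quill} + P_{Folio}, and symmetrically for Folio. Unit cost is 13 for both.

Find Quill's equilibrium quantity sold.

Quill's profit: π = (P_{Quill} − 13)(96 − 3P_{Quill} + P_{Folio}).
∂π/∂P_{Quill} = 135 − 6P_{Quill} + P_{Folio} = 0 ⇒ P_{Quill} = 22.5 + (1/6)P_{Folio}.
By symmetry P_{Folio} = P_{Quill}; substituting into the reaction function, (5/6)P_{Quill} = 22.5 and P_{Quill} = 27.
q_{Quill} = 96 − 3·27 + 27 = 42.

42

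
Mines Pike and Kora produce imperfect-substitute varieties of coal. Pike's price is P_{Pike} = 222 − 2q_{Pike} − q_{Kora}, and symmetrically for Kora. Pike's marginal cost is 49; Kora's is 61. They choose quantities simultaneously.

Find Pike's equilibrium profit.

2506.32

Mine Pike's profit: π = q_{Pike}(222 − 2q_{Pike} − q_{Kora}) − 49q_{Pike}.
∂π/∂q_{Pike} = 173 − 4q_{Pike} − q_{Kora} = 0 ⇒ q_{Pike} = 43.25 − 0.25q_{Kora}.
Similarly q_{Kora} = 40.25 − 0.25q_{Pike}.
Solving the two reaction functions simultaneously: (1 − (−0.25)(−0.25))q_{Pike} = 43.25 − 0.25·40.25, so 0.9375q_{Pike} = 33.1875 and q_{Pike} = 35.4.
Then q_{Kora} = 40.25 − 0.25·35.4 = 31.4.
P_{Pike} = 222 − 2·35.4 − 31.4 = 119.8.
Profit = (119.8 − 49)·35.4 = 2506.32.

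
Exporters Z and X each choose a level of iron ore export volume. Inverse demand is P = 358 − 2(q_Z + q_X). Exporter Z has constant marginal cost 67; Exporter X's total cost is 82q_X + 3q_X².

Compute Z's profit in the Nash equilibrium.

Exporter Z's profit: π = q_Z(358 − 2(q_Z + q_X)) − 67q_Z.
∂π/∂q_Z = 291 − 4q_Z − 2q_X = 0, so q_Z = 72.75 − 0.5q_X.
For X: ∂π/∂q_X = 276 − 10q_X − 2q_Z = 0 ⇒ q_X = 27.6 − 0.2q_Z.
Solving the two reaction functions simultaneously: (1 − (−0.5)(−0.2))q_Z = 72.75 − 0.5·27.6, so 0.9q_Z = 58.95 and q_Z = 65.5.
Then q_X = 27.6 − 0.2·65.5 = 14.5.
Price P = 358 − 2·80 = 198.
Z's profit: (198 − 67)·65.5 = 8580.5.

8580.5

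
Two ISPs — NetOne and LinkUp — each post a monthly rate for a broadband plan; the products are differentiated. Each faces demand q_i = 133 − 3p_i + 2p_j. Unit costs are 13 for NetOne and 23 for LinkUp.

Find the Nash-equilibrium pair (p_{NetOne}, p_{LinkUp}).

44.875, 48.625

NetOne's profit: π = (p_{NetOne} − 13)(133 − 3p_{NetOne} + 2p_{LinkUp}).
∂π/∂p_{NetOne} = 172 − 6p_{NetOne} + 2p_{LinkUp} = 0 ⇒ p_{NetOne} = 86/3 + (1/3)p_{LinkUp}.
Similarly p_{LinkUp} = 101/3 + (1/3)p_{NetOne}.
Plugging p_{LinkUp} into NetOne's best response: p_{NetOne} = 86/3 + (1/3)(101/3 + (1/3)p_{NetOne}) ⇒ (8/9)p_{NetOne} = 359/9, so p_{NetOne} = 44.875.
Then p_{LinkUp} = 101/3 + (1/3)·44.875 = 48.625.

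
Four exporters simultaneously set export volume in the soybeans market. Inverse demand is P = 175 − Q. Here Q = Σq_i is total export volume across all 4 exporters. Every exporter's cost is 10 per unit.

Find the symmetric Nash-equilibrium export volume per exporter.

A representative exporter's profit is π_i = q_i(175 − Q) − 10q_i, with Q = q_i + Σ_{j≠i} q_j.
First-order condition: 165 − 2q_i − Σ_{j≠i} q_j = 0.
With identical exporters, set every q_j = q: then 165 − 2q − 3q = 0, i.e. q = 165/5 = 33.

33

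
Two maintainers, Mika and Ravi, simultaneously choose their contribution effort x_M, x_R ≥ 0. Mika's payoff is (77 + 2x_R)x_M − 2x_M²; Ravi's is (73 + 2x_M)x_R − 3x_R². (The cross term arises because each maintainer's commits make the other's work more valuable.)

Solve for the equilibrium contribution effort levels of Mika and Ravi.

Expanding Mika's payoff: 77x_M + 2x_Rx_M − 2x_M².
∂π/∂x_M = 77 + 2x_R − 4x_M = 0, so x_M = 19.25 + 0.5x_R.
Likewise for Ravi: x_R = 73/6 + (1/3)x_M.
Solving the two reaction functions simultaneously: (1 − (0.5)(1/3))x_M = 19.25 + 0.5·(73/6), so (5/6)x_M = 76/3 and x_M = 30.4.
Then x_R = 73/6 + (1/3)·30.4 = 22.3.

30.4, 22.3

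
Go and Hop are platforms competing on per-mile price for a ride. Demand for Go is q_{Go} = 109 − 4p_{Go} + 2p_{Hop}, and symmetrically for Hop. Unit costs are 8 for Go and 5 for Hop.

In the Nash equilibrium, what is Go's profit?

Go's profit: π = (p_{Go} − 8)(109 − 4p_{Go} + 2p_{Hop}).
∂π/∂p_{Go} = 141 − 8p_{Go} + 2p_{Hop} = 0 ⇒ p_{Go} = 17.625 + 0.25p_{Hop}.
Similarly p_{Hop} = 16.125 + 0.25p_{Go}.
Plugging p_{Hop} into Go's best response: p_{Go} = 17.625 + 0.25(16.125 + 0.25p_{Go}) ⇒ 0.9375p_{Go} = 693/32, so p_{Go} = 23.1.
Then p_{Hop} = 16.125 + 0.25·23.1 = 21.9.
q_{Go} = 109 − 4·23.1 + 2·21.9 = 60.4.
Profit = (23.1 − 8)·60.4 = 912.04.

912.04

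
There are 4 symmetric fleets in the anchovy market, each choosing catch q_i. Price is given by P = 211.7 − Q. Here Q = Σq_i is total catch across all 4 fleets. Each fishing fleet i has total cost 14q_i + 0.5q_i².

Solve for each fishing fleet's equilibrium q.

A representative fishing fleet's profit is π_i = q_i(211.7 − Q) − 14q_i − 0.5q_i², with Q = q_i + Σ_{j≠i} q_j.
First-order condition: 197.7 − 3q_i − Σ_{j≠i} q_j = 0.
In a symmetric equilibrium every fishing fleet chooses the same q, so Σ_{j≠i} q_j = 3q. The condition becomes 197.7 − 6q = 0, giving q = 197.7/6 = 32.95.

32.95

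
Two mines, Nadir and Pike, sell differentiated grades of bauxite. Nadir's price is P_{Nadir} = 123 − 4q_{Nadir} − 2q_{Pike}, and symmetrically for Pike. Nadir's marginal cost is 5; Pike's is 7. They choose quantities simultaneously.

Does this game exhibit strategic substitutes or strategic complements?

Mine Nadir's profit: π = q_{Nadir}(123 − 4q_{Nadir} − 2q_{Pike}) − 5q_{Nadir}.
∂π/∂q_{Nadir} = 118 − 8q_{Nadir} − 2q_{Pike} = 0 ⇒ q_{Nadir} = 14.75 − 0.25q_{Pike}.
The best-response slope dq_{Nadir}/dq_{Pike} = −0.25 < 0: the reaction function is downward-sloping, so the choices are strategic substitutes.

strategic substitutes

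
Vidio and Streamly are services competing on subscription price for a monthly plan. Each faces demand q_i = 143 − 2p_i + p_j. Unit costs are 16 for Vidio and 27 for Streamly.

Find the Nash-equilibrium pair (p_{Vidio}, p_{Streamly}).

Vidio's profit: π = (p_{Vidio} − 16)(143 − 2p_{Vidio} + p_{Streamly}).
∂π/∂p_{Vidio} = 175 − 4p_{Vidio} + p_{Streamly} = 0 ⇒ p_{Vidio} = 43.75 + 0.25p_{Streamly}.
Similarly p_{Streamly} = 49.25 + 0.25p_{Vidio}.
Substituting the second reaction function into the first: p_{Vidio} = 43.75 + 0.25(49.25 + 0.25p_{Vidio}), which gives 0.9375p_{Vidio} = 56.0625 ⇒ p_{Vidio} = 59.8.
Then p_{Streamly} = 49.25 + 0.25·59.8 = 64.2.

59.8, 64.2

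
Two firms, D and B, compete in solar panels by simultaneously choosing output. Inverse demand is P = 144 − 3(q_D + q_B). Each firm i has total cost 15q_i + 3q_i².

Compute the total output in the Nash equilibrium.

Firm D's profit: π = q_D(144 − 3(q_D + q_B)) − 15q_D − 3q_D².
∂π/∂q_D = 129 − 12q_D − 3q_B = 0, so q_D = 10.75 − 0.25q_B.
The game is symmetric, so in equilibrium q_B = q_D: the reaction function gives 1.25q_D = 10.75, hence q_D = 8.6.
Total output: 8.6 + 8.6 = 17.2.

17.2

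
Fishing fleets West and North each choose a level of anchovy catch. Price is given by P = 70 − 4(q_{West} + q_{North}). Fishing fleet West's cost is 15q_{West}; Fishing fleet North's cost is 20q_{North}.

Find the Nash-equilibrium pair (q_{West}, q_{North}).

5, 3.75

Fishing fleet West's profit: π = q_{West}(70 − 4(q_{West} + q_{North})) − 15q_{West}.
∂π/∂q_{West} = 55 − 8q_{West} − 4q_{North} = 0, so q_{West} = 6.875 − 0.5q_{North}.
By the same steps for North: q_{North} = 6.25 − 0.5q_{West}.
Plugging q_{North} into West's best response: q_{West} = 6.875 − 0.5(6.25 − 0.5q_{West}) ⇒ 0.75q_{West} = 3.75, so q_{West} = 5.
Then q_{North} = 6.25 − 0.5·5 = 3.75.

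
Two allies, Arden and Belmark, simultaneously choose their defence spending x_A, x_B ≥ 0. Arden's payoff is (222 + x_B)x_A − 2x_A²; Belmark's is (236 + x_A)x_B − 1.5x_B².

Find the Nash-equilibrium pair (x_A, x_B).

82, 106

Expanding Arden's payoff: 222x_A + x_Bx_A − 2x_A².
∂π/∂x_A = 222 + x_B − 4x_A = 0, so x_A = 55.5 + 0.25x_B.
Likewise for Belmark: x_B = 236/3 + (1/3)x_A.
Substituting the second reaction function into the first: x_A = 55.5 + 0.25(236/3 + (1/3)x_A), which gives (11/12)x_A = 451/6 ⇒ x_A = 82.
Then x_B = 236/3 + (1/3)·82 = 106.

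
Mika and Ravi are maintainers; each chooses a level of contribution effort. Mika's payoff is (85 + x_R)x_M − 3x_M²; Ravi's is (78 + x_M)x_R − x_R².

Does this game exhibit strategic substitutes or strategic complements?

Expanding Mika's payoff: 85x_M + x_Rx_M − 3x_M².
∂π/∂x_M = 85 + x_R − 6x_M = 0, so x_M = 85/6 + (1/6)x_R.
The best-response slope dx_M/dx_R = 1/6 > 0: the reaction function is upward-sloping, so the choices are strategic complements.

strategic complements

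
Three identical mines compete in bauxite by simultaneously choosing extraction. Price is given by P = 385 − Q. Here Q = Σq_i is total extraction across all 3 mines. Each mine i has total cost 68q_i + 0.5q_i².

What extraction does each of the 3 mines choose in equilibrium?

A representative mine's profit is π_i = q_i(385 − Q) − 68q_i − 0.5q_i², with Q = q_i + Σ_{j≠i} q_j.
First-order condition: 317 − 3q_i − Σ_{j≠i} q_j = 0.
Imposing symmetry (q_j = q for all j) turns Σ_{j≠i} q_j into 2q, so 317 = 5q and q = 63.4.

63.4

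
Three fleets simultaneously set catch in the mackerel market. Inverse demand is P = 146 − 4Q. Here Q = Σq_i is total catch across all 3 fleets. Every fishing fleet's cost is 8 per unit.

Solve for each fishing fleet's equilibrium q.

A representative fishing fleet's profit is π_i = q_i(146 − 4Q) − 8q_i, with Q = q_i + Σ_{j≠i} q_j.
First-order condition: 138 − 8q_i − 4Σ_{j≠i} q_j = 0.
In a symmetric equilibrium every fishing fleet chooses the same q, so Σ_{j≠i} q_j = 2q. The condition becomes 138 − 16q = 0, giving q = 138/16 = 8.625.

8.625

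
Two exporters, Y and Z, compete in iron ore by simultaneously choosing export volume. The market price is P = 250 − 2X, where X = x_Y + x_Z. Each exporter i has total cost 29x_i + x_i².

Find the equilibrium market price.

139.5

Exporter Y's profit: π = x_Y(250 − 2(x_Y + x_Z)) − 29x_Y − x_Y².
∂π/∂x_Y = 221 − 6x_Y − 2x_Z = 0, so x_Y = 221/6 − (1/3)x_Z.
By symmetry x_Z = x_Y; substituting into the reaction function, (4/3)x_Y = 221/6 and x_Y = 27.625.
Equilibrium price: P = 250 − 2·55.25 = 139.5.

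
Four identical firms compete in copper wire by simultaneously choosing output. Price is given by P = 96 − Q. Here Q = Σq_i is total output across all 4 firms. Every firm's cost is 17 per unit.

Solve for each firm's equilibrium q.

15.8

A representative firm's profit is π_i = q_i(96 − Q) − 17q_i, with Q = q_i + Σ_{j≠i} q_j.
First-order condition: 79 − 2q_i − Σ_{j≠i} q_j = 0.
In a symmetric equilibrium every firm chooses the same q, so Σ_{j≠i} q_j = 3q. The condition becomes 79 − 5q = 0, giving q = 79/5 = 15.8.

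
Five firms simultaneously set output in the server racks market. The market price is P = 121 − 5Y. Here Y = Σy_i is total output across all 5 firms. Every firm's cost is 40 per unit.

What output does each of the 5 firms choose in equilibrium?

A representative firm's profit is π_i = y_i(121 − 5Y) − 40y_i, with Y = y_i + Σ_{j≠i} y_j.
First-order condition: 81 − 10y_i − 5Σ_{j≠i} y_j = 0.
Imposing symmetry (y_j = y for all j) turns Σ_{j≠i} y_j into 4y, so 81 = 30y and y = 2.7.

2.7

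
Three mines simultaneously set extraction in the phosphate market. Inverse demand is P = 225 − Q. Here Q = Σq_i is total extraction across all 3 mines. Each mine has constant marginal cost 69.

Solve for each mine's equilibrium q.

A representative mine's profit is π_i = q_i(225 − Q) − 69q_i, with Q = q_i + Σ_{j≠i} q_j.
First-order condition: 156 − 2q_i − Σ_{j≠i} q_j = 0.
In a symmetric equilibrium every mine chooses the same q, so Σ_{j≠i} q_j = 2q. The condition becomes 156 − 4q = 0, giving q = 156/4 = 39.

39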